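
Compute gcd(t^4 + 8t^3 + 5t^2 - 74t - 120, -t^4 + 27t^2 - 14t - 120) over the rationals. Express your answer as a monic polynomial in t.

Repeated division with remainder:
  t^4 + 8t^3 + 5t^2 - 74t - 120 = (-1)(-t^4 + 27t^2 - 14t - 120) + (8t^3 + 32t^2 - 88t - 240)
  -t^4 + 27t^2 - 14t - 120 = (-(1/8)t + 1/2)(8t^3 + 32t^2 - 88t - 240) + (0)
Last nonzero remainder: 8t^3 + 32t^2 - 88t - 240. Dividing through by 8 gives the monic gcd t^3 + 4t^2 - 11t - 30.

t^3 + 4t^2 - 11t - 30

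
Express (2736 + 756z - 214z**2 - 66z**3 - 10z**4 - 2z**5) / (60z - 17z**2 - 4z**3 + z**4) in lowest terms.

Apply the Euclidean algorithm:
  -2z**5 - 10z**4 - 66z**3 - 214z**2 + 756z + 2736 = (-2z - 18)(z**4 - 4z**3 - 17z**2 + 60z) + (-172z**3 - 400z**2 + 1836z + 2736)
  z**4 - 4z**3 - 17z**2 + 60z = (-(1/172)z + 68/1849)(-172z**3 - 400z**2 + 1836z + 2736) + ((15504/1849)z**2 + (15504/1849)z - 186048/1849)
  -172z**3 - 400z**2 + 1836z + 2736 = (-(79507/3876)z - 1849/68)((15504/1849)z**2 + (15504/1849)z - 186048/1849) + (0)
Last nonzero remainder: (15504/1849)z**2 + (15504/1849)z - 186048/1849. Dividing through by 15504/1849 gives the monic gcd z**2 + z - 12.
Cancel z**2 + z - 12 from numerator and denominator to get the reduced form.

(-228 - 82z - 8z**2 - 2z**3)/(-5z + z**2)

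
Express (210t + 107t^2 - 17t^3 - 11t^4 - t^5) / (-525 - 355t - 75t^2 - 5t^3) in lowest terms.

(-6t - t^2 + t^3)/(15 + 5t)

Apply the Euclidean algorithm:
  -t^5 - 11t^4 - 17t^3 + 107t^2 + 210t = ((1/5)t^2 - (4/5)t + 6/5)(-5t^3 - 75t^2 - 355t - 525) + (18t^2 + 216t + 630)
  -5t^3 - 75t^2 - 355t - 525 = (-(5/18)t - 5/6)(18t^2 + 216t + 630) + (0)
Last nonzero remainder: 18t^2 + 216t + 630. Dividing through by 18 gives the monic gcd t^2 + 12t + 35.
Cancel t^2 + 12t + 35 from numerator and denominator to get the reduced form.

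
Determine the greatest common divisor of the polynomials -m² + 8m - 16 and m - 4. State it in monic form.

m - 4

Euclidean algorithm in ℚ[m]:
  -m² + 8m - 16 = (-m + 4)(m - 4) + (0)
The last nonzero remainder m - 4 is already monic.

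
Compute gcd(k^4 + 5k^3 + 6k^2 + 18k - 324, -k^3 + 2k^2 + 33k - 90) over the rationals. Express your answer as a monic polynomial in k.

k^2 + 3k - 18

Euclidean algorithm in ℚ[k]:
  k^4 + 5k^3 + 6k^2 + 18k - 324 = (-k - 7)(-k^3 + 2k^2 + 33k - 90) + (53k^2 + 159k - 954)
  -k^3 + 2k^2 + 33k - 90 = (-(1/53)k + 5/53)(53k^2 + 159k - 954) + (0)
Last nonzero remainder: 53k^2 + 159k - 954. Dividing through by 53 gives the monic gcd k^2 + 3k - 18.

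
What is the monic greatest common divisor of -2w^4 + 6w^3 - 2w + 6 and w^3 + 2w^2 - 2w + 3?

Apply the Euclidean algorithm:
  -2w^4 + 6w^3 - 2w + 6 = (-2w + 10)(w^3 + 2w^2 - 2w + 3) + (-24w^2 + 24w - 24)
  w^3 + 2w^2 - 2w + 3 = (-(1/24)w - 1/8)(-24w^2 + 24w - 24) + (0)
Last nonzero remainder: -24w^2 + 24w - 24. Dividing through by -24 gives the monic gcd w^2 - w + 1.

w^2 - w + 1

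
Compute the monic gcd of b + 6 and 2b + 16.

Euclidean algorithm in ℚ[b]:
  b + 6 = (1/2)(2b + 16) + (-2)
  2b + 16 = (-b - 8)(-2) + (0)
The last nonzero remainder is the constant -2, so the polynomials are coprime and gcd = 1.

1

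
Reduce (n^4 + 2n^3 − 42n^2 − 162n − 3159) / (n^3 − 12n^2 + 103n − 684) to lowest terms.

(n^3 + 11n^2 + 57n + 351)/(n^2 − 3n + 76)

Repeated division with remainder:
  n^4 + 2n^3 − 42n^2 − 162n − 3159 = (n + 14)(n^3 − 12n^2 + 103n − 684) + (23n^2 − 920n + 6417)
  n^3 − 12n^2 + 103n − 684 = ((1/23)n + 28/23)(23n^2 − 920n + 6417) + (944n − 8496)
  23n^2 − 920n + 6417 = ((23/944)n − 713/944)(944n − 8496) + (0)
Last nonzero remainder: 944n − 8496. Dividing through by 944 gives the monic gcd n − 9.
Cancel n − 9 from numerator and denominator to get the reduced form.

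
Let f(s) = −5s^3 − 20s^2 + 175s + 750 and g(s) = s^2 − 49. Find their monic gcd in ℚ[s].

Apply the Euclidean algorithm:
  −5s^3 − 20s^2 + 175s + 750 = (−5s − 20)(s^2 − 49) + (−70s − 230)
  s^2 − 49 = (−(1/70)s + 23/490)(−70s − 230) + (−1872/49)
  −70s − 230 = ((1715/936)s + 5635/936)(−1872/49) + (0)
The last nonzero remainder is the constant −1872/49, so the polynomials are coprime and gcd = 1.

1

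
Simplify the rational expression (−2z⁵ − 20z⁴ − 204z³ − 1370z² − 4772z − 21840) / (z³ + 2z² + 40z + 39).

(−2z³ − 18z² − 108z − 560)/(z + 1)

Repeated division with remainder:
  −2z⁵ − 20z⁴ − 204z³ − 1370z² − 4772z − 21840 = (−2z² − 16z − 92)(z³ + 2z² + 40z + 39) + (−468z² − 468z − 18252)
  z³ + 2z² + 40z + 39 = (−(1/468)z − 1/468)(−468z² − 468z − 18252) + (0)
Last nonzero remainder: −468z² − 468z − 18252. Dividing through by −468 gives the monic gcd z² + z + 39.
Cancel z² + z + 39 from numerator and denominator to get the reduced form.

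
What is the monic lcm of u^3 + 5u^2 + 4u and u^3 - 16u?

u^4 + u^3 - 16u^2 - 16u

By polynomial division,
  u^3 + 5u^2 + 4u = (u^3 - 16u) + (5u^2 + 20u)
  u^3 - 16u = ((1/5)u - 4/5)(5u^2 + 20u) + (0)
Last nonzero remainder: 5u^2 + 20u. Dividing through by 5 gives the monic gcd u^2 + 4u.
Then lcm(f, g) = f·g / gcd(f, g); expanding and making the result monic gives the answer.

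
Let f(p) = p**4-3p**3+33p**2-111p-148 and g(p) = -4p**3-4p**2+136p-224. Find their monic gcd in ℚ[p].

p-4

Euclidean algorithm in ℚ[p]:
  p**4-3p**3+33p**2-111p-148 = (-(1/4)p+1)(-4p**3-4p**2+136p-224) + (71p**2-303p+76)
  -4p**3-4p**2+136p-224 = (-(4/71)p-1496/5041)(71p**2-303p+76) + ((253872/5041)p-1015488/5041)
  71p**2-303p+76 = ((357911/253872)p-95779/253872)((253872/5041)p-1015488/5041) + (0)
Last nonzero remainder: (253872/5041)p-1015488/5041. Dividing through by 253872/5041 gives the monic gcd p-4.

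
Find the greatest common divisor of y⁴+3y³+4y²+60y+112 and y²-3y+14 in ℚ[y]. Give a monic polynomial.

Euclidean algorithm in ℚ[y]:
  y⁴+3y³+4y²+60y+112 = (y²+6y+8)(y²-3y+14) + (0)
The last nonzero remainder y²-3y+14 is already monic.

y²-3y+14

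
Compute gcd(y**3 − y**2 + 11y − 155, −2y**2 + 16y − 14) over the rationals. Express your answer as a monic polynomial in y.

1

By polynomial division,
  y**3 − y**2 + 11y − 155 = (−(1/2)y − 7/2)(−2y**2 + 16y − 14) + (60y − 204)
  −2y**2 + 16y − 14 = (−(1/30)y + 23/150)(60y − 204) + (432/25)
  60y − 204 = ((125/36)y − 425/36)(432/25) + (0)
The last nonzero remainder is the constant 432/25, so the polynomials are coprime and gcd = 1.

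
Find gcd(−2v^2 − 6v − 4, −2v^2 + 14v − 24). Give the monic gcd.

1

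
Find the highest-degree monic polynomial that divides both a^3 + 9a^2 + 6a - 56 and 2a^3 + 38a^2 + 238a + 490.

Repeated division with remainder:
  a^3 + 9a^2 + 6a - 56 = (1/2)(2a^3 + 38a^2 + 238a + 490) + (-10a^2 - 113a - 301)
  2a^3 + 38a^2 + 238a + 490 = (-(1/5)a - 77/50)(-10a^2 - 113a - 301) + ((189/50)a + 1323/50)
  -10a^2 - 113a - 301 = (-(500/189)a - 2150/189)((189/50)a + 1323/50) + (0)
Last nonzero remainder: (189/50)a + 1323/50. Dividing through by 189/50 gives the monic gcd a + 7.

a + 7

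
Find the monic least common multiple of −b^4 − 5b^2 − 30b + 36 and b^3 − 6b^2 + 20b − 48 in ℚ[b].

b^5 − 4b^4 + 5b^3 + 10b^2 − 156b + 144

Apply the Euclidean algorithm:
  −b^4 − 5b^2 − 30b + 36 = (−b − 6)(b^3 − 6b^2 + 20b − 48) + (−21b^2 + 42b − 252)
  b^3 − 6b^2 + 20b − 48 = (−(1/21)b + 4/21)(−21b^2 + 42b − 252) + (0)
Last nonzero remainder: −21b^2 + 42b − 252. Dividing through by −21 gives the monic gcd b^2 − 2b + 12.
Then lcm(f, g) = f·g / gcd(f, g); expanding and making the result monic gives the answer.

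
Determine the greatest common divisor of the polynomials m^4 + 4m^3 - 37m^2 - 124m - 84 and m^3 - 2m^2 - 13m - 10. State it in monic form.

Apply the Euclidean algorithm:
  m^4 + 4m^3 - 37m^2 - 124m - 84 = (m + 6)(m^3 - 2m^2 - 13m - 10) + (-12m^2 - 36m - 24)
  m^3 - 2m^2 - 13m - 10 = (-(1/12)m + 5/12)(-12m^2 - 36m - 24) + (0)
Last nonzero remainder: -12m^2 - 36m - 24. Dividing through by -12 gives the monic gcd m^2 + 3m + 2.

m^2 + 3m + 2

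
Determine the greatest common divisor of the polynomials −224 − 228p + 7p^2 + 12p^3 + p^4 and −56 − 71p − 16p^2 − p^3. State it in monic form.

56 + 71p + 16p^2 + p^3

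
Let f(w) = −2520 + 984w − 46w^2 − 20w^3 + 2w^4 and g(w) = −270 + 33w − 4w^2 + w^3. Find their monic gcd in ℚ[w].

−6 + w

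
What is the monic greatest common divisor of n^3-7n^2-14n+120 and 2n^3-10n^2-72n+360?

n^2-11n+30

By polynomial division,
  n^3-7n^2-14n+120 = (1/2)(2n^3-10n^2-72n+360) + (-2n^2+22n-60)
  2n^3-10n^2-72n+360 = (-n-6)(-2n^2+22n-60) + (0)
Last nonzero remainder: -2n^2+22n-60. Dividing through by -2 gives the monic gcd n^2-11n+30.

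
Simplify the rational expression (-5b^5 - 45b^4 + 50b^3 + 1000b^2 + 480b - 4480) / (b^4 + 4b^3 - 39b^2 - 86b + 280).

(-5b^2 + 80)/(b - 5)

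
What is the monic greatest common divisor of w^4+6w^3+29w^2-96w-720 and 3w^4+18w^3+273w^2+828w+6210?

Apply the Euclidean algorithm:
  w^4+6w^3+29w^2-96w-720 = (1/3)(3w^4+18w^3+273w^2+828w+6210) + (-62w^2-372w-2790)
  3w^4+18w^3+273w^2+828w+6210 = (-(3/62)w^2-69/31)(-62w^2-372w-2790) + (0)
Last nonzero remainder: -62w^2-372w-2790. Dividing through by -62 gives the monic gcd w^2+6w+45.

w^2+6w+45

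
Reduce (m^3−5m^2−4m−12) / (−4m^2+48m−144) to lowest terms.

Euclidean algorithm in ℚ[m]:
  m^3−5m^2−4m−12 = (−(1/4)m−7/4)(−4m^2+48m−144) + (44m−264)
  −4m^2+48m−144 = (−(1/11)m+6/11)(44m−264) + (0)
Last nonzero remainder: 44m−264. Dividing through by 44 gives the monic gcd m−6.
Cancel m−6 from numerator and denominator to get the reduced form.

(−m^2−m−2)/(4m−24)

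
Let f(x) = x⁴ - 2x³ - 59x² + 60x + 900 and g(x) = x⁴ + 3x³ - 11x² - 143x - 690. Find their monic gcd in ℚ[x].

By polynomial division,
  x⁴ - 2x³ - 59x² + 60x + 900 = (x⁴ + 3x³ - 11x² - 143x - 690) + (-5x³ - 48x² + 203x + 1590)
  x⁴ + 3x³ - 11x² - 143x - 690 = (-(1/5)x + 33/25)(-5x³ - 48x² + 203x + 1590) + ((2324/25)x² - (2324/25)x - 13944/5)
  -5x³ - 48x² + 203x + 1590 = (-(125/2324)x - 1325/2324)((2324/25)x² - (2324/25)x - 13944/5) + (0)
Last nonzero remainder: (2324/25)x² - (2324/25)x - 13944/5. Dividing through by 2324/25 gives the monic gcd x² - x - 30.

x² - x - 30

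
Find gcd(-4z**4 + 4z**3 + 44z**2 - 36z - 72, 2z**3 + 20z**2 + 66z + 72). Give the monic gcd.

z + 3

Repeated division with remainder:
  -4z**4 + 4z**3 + 44z**2 - 36z - 72 = (-2z + 22)(2z**3 + 20z**2 + 66z + 72) + (-264z**2 - 1344z - 1656)
  2z**3 + 20z**2 + 66z + 72 = (-(1/132)z - 9/242)(-264z**2 - 1344z - 1656) + ((420/121)z + 1260/121)
  -264z**2 - 1344z - 1656 = (-(2662/35)z - 5566/35)((420/121)z + 1260/121) + (0)
Last nonzero remainder: (420/121)z + 1260/121. Dividing through by 420/121 gives the monic gcd z + 3.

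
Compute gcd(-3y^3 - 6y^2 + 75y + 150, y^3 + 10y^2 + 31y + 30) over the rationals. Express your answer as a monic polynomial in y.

y^2 + 7y + 10

Apply the Euclidean algorithm:
  -3y^3 - 6y^2 + 75y + 150 = (-3)(y^3 + 10y^2 + 31y + 30) + (24y^2 + 168y + 240)
  y^3 + 10y^2 + 31y + 30 = ((1/24)y + 1/8)(24y^2 + 168y + 240) + (0)
Last nonzero remainder: 24y^2 + 168y + 240. Dividing through by 24 gives the monic gcd y^2 + 7y + 10.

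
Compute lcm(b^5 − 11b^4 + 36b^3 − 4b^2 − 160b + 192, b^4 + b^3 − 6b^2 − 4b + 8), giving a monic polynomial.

b^7 − 10b^6 + 23b^5 + 54b^4 − 236b^3 + 40b^2 + 512b − 384

Apply the Euclidean algorithm:
  b^5 − 11b^4 + 36b^3 − 4b^2 − 160b + 192 = (b − 12)(b^4 + b^3 − 6b^2 − 4b + 8) + (54b^3 − 72b^2 − 216b + 288)
  b^4 + b^3 − 6b^2 − 4b + 8 = ((1/54)b + 7/162)(54b^3 − 72b^2 − 216b + 288) + ((10/9)b^2 − 40/9)
  54b^3 − 72b^2 − 216b + 288 = ((243/5)b − 324/5)((10/9)b^2 − 40/9) + (0)
Last nonzero remainder: (10/9)b^2 − 40/9. Dividing through by 10/9 gives the monic gcd b^2 − 4.
Then lcm(f, g) = f·g / gcd(f, g); expanding and making the result monic gives the answer.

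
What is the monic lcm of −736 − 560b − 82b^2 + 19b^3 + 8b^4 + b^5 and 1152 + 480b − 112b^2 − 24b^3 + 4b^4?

Repeated division with remainder:
  b^5 + 8b^4 + 19b^3 − 82b^2 − 560b − 736 = ((1/4)b + 7/2)(4b^4 − 24b^3 − 112b^2 + 480b + 1152) + (131b^3 + 190b^2 − 2528b − 4768)
  4b^4 − 24b^3 − 112b^2 + 480b + 1152 = ((4/131)b − 3904/17161)(131b^3 + 190b^2 − 2528b − 4768) + ((144400/17161)b^2 + (866400/17161)b + 1155200/17161)
  131b^3 + 190b^2 − 2528b − 4768 = ((2248091/144400)b − 2556989/36100)((144400/17161)b^2 + (866400/17161)b + 1155200/17161) + (0)
Last nonzero remainder: (144400/17161)b^2 + (866400/17161)b + 1155200/17161. Dividing through by 144400/17161 gives the monic gcd b^2 + 6b + 8.
Then lcm(f, g) = f·g / gcd(f, g); expanding and making the result monic gives the answer.

−26496 − 11328b + 3032b^2 + 1108b^3 − 22b^4 − 41b^5 − 4b^6 + b^7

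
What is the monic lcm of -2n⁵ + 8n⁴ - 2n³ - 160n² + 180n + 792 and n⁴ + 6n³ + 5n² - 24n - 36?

n⁷ - 3n⁶ - 9n⁵ + 105n⁴ - 16n³ - 966n² + 144n + 2376

By polynomial division,
  -2n⁵ + 8n⁴ - 2n³ - 160n² + 180n + 792 = (-2n + 20)(n⁴ + 6n³ + 5n² - 24n - 36) + (-112n³ - 308n² + 588n + 1512)
  n⁴ + 6n³ + 5n² - 24n - 36 = (-(1/112)n - 13/448)(-112n³ - 308n² + 588n + 1512) + ((21/16)n² + (105/16)n + 63/8)
  -112n³ - 308n² + 588n + 1512 = (-(256/3)n + 192)((21/16)n² + (105/16)n + 63/8) + (0)
Last nonzero remainder: (21/16)n² + (105/16)n + 63/8. Dividing through by 21/16 gives the monic gcd n² + 5n + 6.
Then lcm(f, g) = f·g / gcd(f, g); expanding and making the result monic gives the answer.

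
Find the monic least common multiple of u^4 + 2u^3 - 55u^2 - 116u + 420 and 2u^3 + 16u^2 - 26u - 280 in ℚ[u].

u^6 + 5u^5 - 77u^4 - 337u^3 + 1612u^2 + 4508u - 11760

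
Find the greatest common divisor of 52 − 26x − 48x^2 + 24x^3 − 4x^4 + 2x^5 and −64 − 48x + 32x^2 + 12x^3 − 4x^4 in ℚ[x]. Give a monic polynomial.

−2 − x + x^2

Repeated division with remainder:
  2x^5 − 4x^4 + 24x^3 − 48x^2 − 26x + 52 = (−(1/2)x − 1/2)(−4x^4 + 12x^3 + 32x^2 − 48x − 64) + (46x^3 − 56x^2 − 82x + 20)
  −4x^4 + 12x^3 + 32x^2 − 48x − 64 = (−(2/23)x + 82/529)(46x^3 − 56x^2 − 82x + 20) + ((17748/529)x^2 − (17748/529)x − 35496/529)
  46x^3 − 56x^2 − 82x + 20 = ((12167/8874)x − 2645/8874)((17748/529)x^2 − (17748/529)x − 35496/529) + (0)
Last nonzero remainder: (17748/529)x^2 − (17748/529)x − 35496/529. Dividing through by 17748/529 gives the monic gcd x^2 − x − 2.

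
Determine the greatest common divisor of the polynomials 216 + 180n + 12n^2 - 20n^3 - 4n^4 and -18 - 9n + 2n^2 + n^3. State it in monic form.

-18 - 9n + 2n^2 + n^3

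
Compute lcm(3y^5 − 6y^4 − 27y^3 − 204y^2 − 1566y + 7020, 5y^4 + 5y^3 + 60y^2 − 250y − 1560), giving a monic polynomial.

y^7 − 3y^6 − 19y^5 − 35y^4 − 346y^3 + 3678y^2 + 3924y − 28080

Repeated division with remainder:
  3y^5 − 6y^4 − 27y^3 − 204y^2 − 1566y + 7020 = ((3/5)y − 9/5)(5y^4 + 5y^3 + 60y^2 − 250y − 1560) + (−54y^3 + 54y^2 − 1080y + 4212)
  5y^4 + 5y^3 + 60y^2 − 250y − 1560 = (−(5/54)y − 5/27)(−54y^3 + 54y^2 − 1080y + 4212) + (−30y^2 − 60y − 780)
  −54y^3 + 54y^2 − 1080y + 4212 = ((9/5)y − 27/5)(−30y^2 − 60y − 780) + (0)
Last nonzero remainder: −30y^2 − 60y − 780. Dividing through by −30 gives the monic gcd y^2 + 2y + 26.
Then lcm(f, g) = f·g / gcd(f, g); expanding and making the result monic gives the answer.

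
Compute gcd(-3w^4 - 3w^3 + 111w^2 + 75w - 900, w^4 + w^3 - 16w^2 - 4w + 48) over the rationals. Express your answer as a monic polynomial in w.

w^2 + w - 12

By polynomial division,
  -3w^4 - 3w^3 + 111w^2 + 75w - 900 = (-3)(w^4 + w^3 - 16w^2 - 4w + 48) + (63w^2 + 63w - 756)
  w^4 + w^3 - 16w^2 - 4w + 48 = ((1/63)w^2 - 4/63)(63w^2 + 63w - 756) + (0)
Last nonzero remainder: 63w^2 + 63w - 756. Dividing through by 63 gives the monic gcd w^2 + w - 12.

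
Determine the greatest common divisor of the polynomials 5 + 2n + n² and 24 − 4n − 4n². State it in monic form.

By polynomial division,
  n² + 2n + 5 = (−1/4)(−4n² − 4n + 24) + (n + 11)
  −4n² − 4n + 24 = (−4n + 40)(n + 11) + (−416)
  n + 11 = (−(1/416)n − 11/416)(−416) + (0)
The last nonzero remainder is the constant −416, so the polynomials are coprime and gcd = 1.

1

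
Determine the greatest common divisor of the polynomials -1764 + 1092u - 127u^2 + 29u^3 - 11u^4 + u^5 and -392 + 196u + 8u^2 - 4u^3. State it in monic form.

By polynomial division,
  u^5 - 11u^4 + 29u^3 - 127u^2 + 1092u - 1764 = (-(1/4)u^2 + (9/4)u - 15)(-4u^3 + 8u^2 + 196u - 392) + (-546u^2 + 4914u - 7644)
  -4u^3 + 8u^2 + 196u - 392 = ((2/273)u + 2/39)(-546u^2 + 4914u - 7644) + (0)
Last nonzero remainder: -546u^2 + 4914u - 7644. Dividing through by -546 gives the monic gcd u^2 - 9u + 14.

14 - 9u + u^2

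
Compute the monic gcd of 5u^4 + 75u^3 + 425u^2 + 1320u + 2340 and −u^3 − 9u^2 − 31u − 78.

Apply the Euclidean algorithm:
  5u^4 + 75u^3 + 425u^2 + 1320u + 2340 = (−5u − 30)(−u^3 − 9u^2 − 31u − 78) + (0)
Last nonzero remainder: −u^3 − 9u^2 − 31u − 78. Dividing through by −1 gives the monic gcd u^3 + 9u^2 + 31u + 78.

u^3 + 9u^2 + 31u + 78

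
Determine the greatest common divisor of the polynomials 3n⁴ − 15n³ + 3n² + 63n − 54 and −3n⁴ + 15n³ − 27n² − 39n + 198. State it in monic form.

n² − n − 6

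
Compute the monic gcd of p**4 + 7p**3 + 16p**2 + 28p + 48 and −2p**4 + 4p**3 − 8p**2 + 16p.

Apply the Euclidean algorithm:
  p**4 + 7p**3 + 16p**2 + 28p + 48 = (−1/2)(−2p**4 + 4p**3 − 8p**2 + 16p) + (9p**3 + 12p**2 + 36p + 48)
  −2p**4 + 4p**3 − 8p**2 + 16p = (−(2/9)p + 20/27)(9p**3 + 12p**2 + 36p + 48) + (−(80/9)p**2 − 320/9)
  9p**3 + 12p**2 + 36p + 48 = (−(81/80)p − 27/20)(−(80/9)p**2 − 320/9) + (0)
Last nonzero remainder: −(80/9)p**2 − 320/9. Dividing through by −80/9 gives the monic gcd p**2 + 4.

p**2 + 4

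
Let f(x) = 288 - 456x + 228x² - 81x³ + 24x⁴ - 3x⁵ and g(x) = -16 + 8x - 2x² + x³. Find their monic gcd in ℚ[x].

8 + x²

Repeated division with remainder:
  -3x⁵ + 24x⁴ - 81x³ + 228x² - 456x + 288 = (-3x² + 18x - 21)(x³ - 2x² + 8x - 16) + (-6x² - 48)
  x³ - 2x² + 8x - 16 = (-(1/6)x + 1/3)(-6x² - 48) + (0)
Last nonzero remainder: -6x² - 48. Dividing through by -6 gives the monic gcd x² + 8.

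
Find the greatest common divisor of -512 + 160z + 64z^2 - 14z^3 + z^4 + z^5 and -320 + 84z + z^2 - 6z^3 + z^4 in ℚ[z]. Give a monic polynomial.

64 - 4z - z^2 + z^3

Repeated division with remainder:
  z^5 + z^4 - 14z^3 + 64z^2 + 160z - 512 = (z + 7)(z^4 - 6z^3 + z^2 + 84z - 320) + (27z^3 - 27z^2 - 108z + 1728)
  z^4 - 6z^3 + z^2 + 84z - 320 = ((1/27)z - 5/27)(27z^3 - 27z^2 - 108z + 1728) + (0)
Last nonzero remainder: 27z^3 - 27z^2 - 108z + 1728. Dividing through by 27 gives the monic gcd z^3 - z^2 - 4z + 64.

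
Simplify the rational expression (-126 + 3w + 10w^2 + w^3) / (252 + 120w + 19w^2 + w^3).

(-3 + w)/(6 + w)

By polynomial division,
  w^3 + 10w^2 + 3w - 126 = (w^3 + 19w^2 + 120w + 252) + (-9w^2 - 117w - 378)
  w^3 + 19w^2 + 120w + 252 = (-(1/9)w - 2/3)(-9w^2 - 117w - 378) + (0)
Last nonzero remainder: -9w^2 - 117w - 378. Dividing through by -9 gives the monic gcd w^2 + 13w + 42.
Cancel w^2 + 13w + 42 from numerator and denominator to get the reduced form.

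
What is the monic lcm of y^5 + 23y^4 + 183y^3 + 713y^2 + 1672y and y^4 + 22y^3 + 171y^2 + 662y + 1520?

y^6 + 33y^5 + 413y^4 + 2543y^3 + 8802y^2 + 16720y

Euclidean algorithm in ℚ[y]:
  y^5 + 23y^4 + 183y^3 + 713y^2 + 1672y = (y + 1)(y^4 + 22y^3 + 171y^2 + 662y + 1520) + (-10y^3 - 120y^2 - 510y - 1520)
  y^4 + 22y^3 + 171y^2 + 662y + 1520 = (-(1/10)y - 1)(-10y^3 - 120y^2 - 510y - 1520) + (0)
Last nonzero remainder: -10y^3 - 120y^2 - 510y - 1520. Dividing through by -10 gives the monic gcd y^3 + 12y^2 + 51y + 152.
Then lcm(f, g) = f·g / gcd(f, g); expanding and making the result monic gives the answer.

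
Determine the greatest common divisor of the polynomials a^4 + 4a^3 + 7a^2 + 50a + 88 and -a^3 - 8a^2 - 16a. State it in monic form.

Repeated division with remainder:
  a^4 + 4a^3 + 7a^2 + 50a + 88 = (-a + 4)(-a^3 - 8a^2 - 16a) + (23a^2 + 114a + 88)
  -a^3 - 8a^2 - 16a = (-(1/23)a - 70/529)(23a^2 + 114a + 88) + ((1540/529)a + 6160/529)
  23a^2 + 114a + 88 = ((12167/1540)a + 529/70)((1540/529)a + 6160/529) + (0)
Last nonzero remainder: (1540/529)a + 6160/529. Dividing through by 1540/529 gives the monic gcd a + 4.

a + 4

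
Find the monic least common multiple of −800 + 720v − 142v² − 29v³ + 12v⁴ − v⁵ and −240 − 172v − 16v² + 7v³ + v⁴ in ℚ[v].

By polynomial division,
  −v⁵ + 12v⁴ − 29v³ − 142v² + 720v − 800 = (−v + 19)(v⁴ + 7v³ − 16v² − 172v − 240) + (−178v³ − 10v² + 3748v + 3760)
  v⁴ + 7v³ − 16v² − 172v − 240 = (−(1/178)v − 309/7921)(−178v³ − 10v² + 3748v + 3760) + ((36960/7921)v² − (36960/7921)v − 739200/7921)
  −178v³ − 10v² + 3748v + 3760 = (−(704969/18480)v − 372287/9240)((36960/7921)v² − (36960/7921)v − 739200/7921) + (0)
Last nonzero remainder: (36960/7921)v² − (36960/7921)v − 739200/7921. Dividing through by 36960/7921 gives the monic gcd v² − v − 20.
Then lcm(f, g) = f·g / gcd(f, g); expanding and making the result monic gives the answer.

9600 − 2240v − 3256v² + 764v³ + 230v⁴ − 55v⁵ − 4v⁶ + v⁷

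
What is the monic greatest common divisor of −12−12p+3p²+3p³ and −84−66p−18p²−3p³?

By polynomial division,
  3p³+3p²−12p−12 = (−1)(−3p³−18p²−66p−84) + (−15p²−78p−96)
  −3p³−18p²−66p−84 = ((1/5)p+4/25)(−15p²−78p−96) + (−(858/25)p−1716/25)
  −15p²−78p−96 = ((125/286)p+200/143)(−(858/25)p−1716/25) + (0)
Last nonzero remainder: −(858/25)p−1716/25. Dividing through by −858/25 gives the monic gcd p+2.

2+p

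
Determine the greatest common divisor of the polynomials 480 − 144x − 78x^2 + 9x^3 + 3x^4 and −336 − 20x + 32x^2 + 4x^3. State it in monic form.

4 + x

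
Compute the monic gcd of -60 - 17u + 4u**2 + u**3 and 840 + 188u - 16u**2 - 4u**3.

Repeated division with remainder:
  u**3 + 4u**2 - 17u - 60 = (-1/4)(-4u**3 - 16u**2 + 188u + 840) + (30u + 150)
  -4u**3 - 16u**2 + 188u + 840 = (-(2/15)u**2 + (2/15)u + 28/5)(30u + 150) + (0)
Last nonzero remainder: 30u + 150. Dividing through by 30 gives the monic gcd u + 5.

5 + u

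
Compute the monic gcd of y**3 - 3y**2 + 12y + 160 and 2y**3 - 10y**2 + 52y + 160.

y**2 - 7y + 40

By polynomial division,
  y**3 - 3y**2 + 12y + 160 = (1/2)(2y**3 - 10y**2 + 52y + 160) + (2y**2 - 14y + 80)
  2y**3 - 10y**2 + 52y + 160 = (y + 2)(2y**2 - 14y + 80) + (0)
Last nonzero remainder: 2y**2 - 14y + 80. Dividing through by 2 gives the monic gcd y**2 - 7y + 40.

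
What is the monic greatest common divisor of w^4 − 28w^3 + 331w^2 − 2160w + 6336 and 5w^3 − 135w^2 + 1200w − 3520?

Repeated division with remainder:
  w^4 − 28w^3 + 331w^2 − 2160w + 6336 = ((1/5)w − 1/5)(5w^3 − 135w^2 + 1200w − 3520) + (64w^2 − 1216w + 5632)
  5w^3 − 135w^2 + 1200w − 3520 = ((5/64)w − 5/8)(64w^2 − 1216w + 5632) + (0)
Last nonzero remainder: 64w^2 − 1216w + 5632. Dividing through by 64 gives the monic gcd w^2 − 19w + 88.

w^2 − 19w + 88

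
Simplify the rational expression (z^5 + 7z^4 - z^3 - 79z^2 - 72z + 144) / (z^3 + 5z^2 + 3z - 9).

(z^3 + 5z^2 - 8z - 48)/(z + 3)

By polynomial division,
  z^5 + 7z^4 - z^3 - 79z^2 - 72z + 144 = (z^2 + 2z - 14)(z^3 + 5z^2 + 3z - 9) + (-6z^2 - 12z + 18)
  z^3 + 5z^2 + 3z - 9 = (-(1/6)z - 1/2)(-6z^2 - 12z + 18) + (0)
Last nonzero remainder: -6z^2 - 12z + 18. Dividing through by -6 gives the monic gcd z^2 + 2z - 3.
Cancel z^2 + 2z - 3 from numerator and denominator to get the reduced form.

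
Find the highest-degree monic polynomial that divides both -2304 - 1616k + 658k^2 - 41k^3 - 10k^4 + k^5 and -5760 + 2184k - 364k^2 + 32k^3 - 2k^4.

Repeated division with remainder:
  k^5 - 10k^4 - 41k^3 + 658k^2 - 1616k - 2304 = (-(1/2)k - 3)(-2k^4 + 32k^3 - 364k^2 + 2184k - 5760) + (-127k^3 + 658k^2 + 2056k - 19584)
  -2k^4 + 32k^3 - 364k^2 + 2184k - 5760 = ((2/127)k - 2748/16129)(-127k^3 + 658k^2 + 2056k - 19584) + (-(4584996/16129)k^2 + (45849960/16129)k - 146719872/16129)
  -127k^3 + 658k^2 + 2056k - 19584 = ((2048383/4584996)k + 274193/127361)(-(4584996/16129)k^2 + (45849960/16129)k - 146719872/16129) + (0)
Last nonzero remainder: -(4584996/16129)k^2 + (45849960/16129)k - 146719872/16129. Dividing through by -4584996/16129 gives the monic gcd k^2 - 10k + 32.

32 - 10k + k^2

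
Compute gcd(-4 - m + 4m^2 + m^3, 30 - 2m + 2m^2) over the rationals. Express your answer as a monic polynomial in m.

Repeated division with remainder:
  m^3 + 4m^2 - m - 4 = ((1/2)m + 5/2)(2m^2 - 2m + 30) + (-11m - 79)
  2m^2 - 2m + 30 = (-(2/11)m + 180/121)(-11m - 79) + (17850/121)
  -11m - 79 = (-(1331/17850)m - 9559/17850)(17850/121) + (0)
The last nonzero remainder is the constant 17850/121, so the polynomials are coprime and gcd = 1.

1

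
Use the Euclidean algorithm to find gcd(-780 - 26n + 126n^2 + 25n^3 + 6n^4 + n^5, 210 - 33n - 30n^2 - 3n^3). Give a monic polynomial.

-10 + 3n + n^2

Euclidean algorithm in ℚ[n]:
  n^5 + 6n^4 + 25n^3 + 126n^2 - 26n - 780 = (-(1/3)n^2 + (4/3)n - 18)(-3n^3 - 30n^2 - 33n + 210) + (-300n^2 - 900n + 3000)
  -3n^3 - 30n^2 - 33n + 210 = ((1/100)n + 7/100)(-300n^2 - 900n + 3000) + (0)
Last nonzero remainder: -300n^2 - 900n + 3000. Dividing through by -300 gives the monic gcd n^2 + 3n - 10.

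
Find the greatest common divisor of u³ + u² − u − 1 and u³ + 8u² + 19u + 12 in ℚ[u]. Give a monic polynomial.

Repeated division with remainder:
  u³ + u² − u − 1 = (u³ + 8u² + 19u + 12) + (−7u² − 20u − 13)
  u³ + 8u² + 19u + 12 = (−(1/7)u − 36/49)(−7u² − 20u − 13) + ((120/49)u + 120/49)
  −7u² − 20u − 13 = (−(343/120)u − 637/120)((120/49)u + 120/49) + (0)
Last nonzero remainder: (120/49)u + 120/49. Dividing through by 120/49 gives the monic gcd u + 1.

u + 1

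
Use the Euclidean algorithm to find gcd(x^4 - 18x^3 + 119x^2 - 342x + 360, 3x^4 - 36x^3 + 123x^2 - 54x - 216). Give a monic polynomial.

Apply the Euclidean algorithm:
  x^4 - 18x^3 + 119x^2 - 342x + 360 = (1/3)(3x^4 - 36x^3 + 123x^2 - 54x - 216) + (-6x^3 + 78x^2 - 324x + 432)
  3x^4 - 36x^3 + 123x^2 - 54x - 216 = (-(1/2)x - 1/2)(-6x^3 + 78x^2 - 324x + 432) + (0)
Last nonzero remainder: -6x^3 + 78x^2 - 324x + 432. Dividing through by -6 gives the monic gcd x^3 - 13x^2 + 54x - 72.

x^3 - 13x^2 + 54x - 72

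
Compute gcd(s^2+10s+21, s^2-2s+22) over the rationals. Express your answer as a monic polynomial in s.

1

By polynomial division,
  s^2+10s+21 = (s^2-2s+22) + (12s-1)
  s^2-2s+22 = ((1/12)s-23/144)(12s-1) + (3145/144)
  12s-1 = ((1728/3145)s-144/3145)(3145/144) + (0)
The last nonzero remainder is the constant 3145/144, so the polynomials are coprime and gcd = 1.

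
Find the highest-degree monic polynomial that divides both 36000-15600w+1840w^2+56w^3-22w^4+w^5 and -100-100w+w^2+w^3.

-100+w^2

Euclidean algorithm in ℚ[w]:
  w^5-22w^4+56w^3+1840w^2-15600w+36000 = (w^2-23w+179)(w^3+w^2-100w-100) + (-539w^2+53900)
  w^3+w^2-100w-100 = (-(1/539)w-1/539)(-539w^2+53900) + (0)
Last nonzero remainder: -539w^2+53900. Dividing through by -539 gives the monic gcd w^2-100.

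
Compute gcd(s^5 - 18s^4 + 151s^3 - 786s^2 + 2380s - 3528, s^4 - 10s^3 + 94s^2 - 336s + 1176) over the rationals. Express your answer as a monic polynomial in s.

Apply the Euclidean algorithm:
  s^5 - 18s^4 + 151s^3 - 786s^2 + 2380s - 3528 = (s - 8)(s^4 - 10s^3 + 94s^2 - 336s + 1176) + (-23s^3 + 302s^2 - 1484s + 5880)
  s^4 - 10s^3 + 94s^2 - 336s + 1176 = (-(1/23)s - 72/529)(-23s^3 + 302s^2 - 1484s + 5880) + ((37338/529)s^2 - (149352/529)s + 1045464/529)
  -23s^3 + 302s^2 - 1484s + 5880 = (-(12167/37338)s + 2645/889)((37338/529)s^2 - (149352/529)s + 1045464/529) + (0)
Last nonzero remainder: (37338/529)s^2 - (149352/529)s + 1045464/529. Dividing through by 37338/529 gives the monic gcd s^2 - 4s + 28.

s^2 - 4s + 28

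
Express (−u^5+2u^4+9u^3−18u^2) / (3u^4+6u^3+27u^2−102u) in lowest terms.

(−u^3+9u)/(3u^2+12u+51)

By polynomial division,
  −u^5+2u^4+9u^3−18u^2 = (−(1/3)u+4/3)(3u^4+6u^3+27u^2−102u) + (10u^3−88u^2+136u)
  3u^4+6u^3+27u^2−102u = ((3/10)u+81/25)(10u^3−88u^2+136u) + ((6783/25)u^2−(13566/25)u)
  10u^3−88u^2+136u = ((250/6783)u−100/399)((6783/25)u^2−(13566/25)u) + (0)
Last nonzero remainder: (6783/25)u^2−(13566/25)u. Dividing through by 6783/25 gives the monic gcd u^2−2u.
Cancel u^2−2u from numerator and denominator to get the reduced form.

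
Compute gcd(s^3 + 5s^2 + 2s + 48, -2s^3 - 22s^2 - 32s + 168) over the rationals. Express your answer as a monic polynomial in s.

s + 6

By polynomial division,
  s^3 + 5s^2 + 2s + 48 = (-1/2)(-2s^3 - 22s^2 - 32s + 168) + (-6s^2 - 14s + 132)
  -2s^3 - 22s^2 - 32s + 168 = ((1/3)s + 26/9)(-6s^2 - 14s + 132) + (-(320/9)s - 640/3)
  -6s^2 - 14s + 132 = ((27/160)s - 99/160)(-(320/9)s - 640/3) + (0)
Last nonzero remainder: -(320/9)s - 640/3. Dividing through by -320/9 gives the monic gcd s + 6.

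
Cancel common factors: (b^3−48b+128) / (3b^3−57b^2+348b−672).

(b^2+4b−32)/(3b^2−45b+168)

Apply the Euclidean algorithm:
  b^3−48b+128 = (1/3)(3b^3−57b^2+348b−672) + (19b^2−164b+352)
  3b^3−57b^2+348b−672 = ((3/19)b−591/361)(19b^2−164b+352) + ((8640/361)b−34560/361)
  19b^2−164b+352 = ((6859/8640)b−3971/1080)((8640/361)b−34560/361) + (0)
Last nonzero remainder: (8640/361)b−34560/361. Dividing through by 8640/361 gives the monic gcd b−4.
Cancel b−4 from numerator and denominator to get the reduced form.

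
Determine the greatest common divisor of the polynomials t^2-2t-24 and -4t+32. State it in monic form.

1

By polynomial division,
  t^2-2t-24 = (-(1/4)t-3/2)(-4t+32) + (24)
  -4t+32 = (-(1/6)t+4/3)(24) + (0)
The last nonzero remainder is the constant 24, so the polynomials are coprime and gcd = 1.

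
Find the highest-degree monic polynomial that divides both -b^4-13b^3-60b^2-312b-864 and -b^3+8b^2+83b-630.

By polynomial division,
  -b^4-13b^3-60b^2-312b-864 = (b+21)(-b^3+8b^2+83b-630) + (-311b^2-1425b+12366)
  -b^3+8b^2+83b-630 = ((1/311)b-3913/96721)(-311b^2-1425b+12366) + (-(1394008/96721)b-12546072/96721)
  -311b^2-1425b+12366 = ((30080231/1394008)b-66447327/697004)(-(1394008/96721)b-12546072/96721) + (0)
Last nonzero remainder: -(1394008/96721)b-12546072/96721. Dividing through by -1394008/96721 gives the monic gcd b+9.

b+9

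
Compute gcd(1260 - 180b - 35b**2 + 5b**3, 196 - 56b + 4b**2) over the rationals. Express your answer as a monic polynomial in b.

-7 + b

By polynomial division,
  5b**3 - 35b**2 - 180b + 1260 = ((5/4)b + 35/4)(4b**2 - 56b + 196) + (65b - 455)
  4b**2 - 56b + 196 = ((4/65)b - 28/65)(65b - 455) + (0)
Last nonzero remainder: 65b - 455. Dividing through by 65 gives the monic gcd b - 7.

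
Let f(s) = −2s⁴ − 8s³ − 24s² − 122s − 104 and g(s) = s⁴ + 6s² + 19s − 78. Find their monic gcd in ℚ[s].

Apply the Euclidean algorithm:
  −2s⁴ − 8s³ − 24s² − 122s − 104 = (−2)(s⁴ + 6s² + 19s − 78) + (−8s³ − 12s² − 84s − 260)
  s⁴ + 6s² + 19s − 78 = (−(1/8)s + 3/16)(−8s³ − 12s² − 84s − 260) + (−(9/4)s² + (9/4)s − 117/4)
  −8s³ − 12s² − 84s − 260 = ((32/9)s + 80/9)(−(9/4)s² + (9/4)s − 117/4) + (0)
Last nonzero remainder: −(9/4)s² + (9/4)s − 117/4. Dividing through by −9/4 gives the monic gcd s² − s + 13.

s² − s + 13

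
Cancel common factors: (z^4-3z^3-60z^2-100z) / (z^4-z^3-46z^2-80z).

Apply the Euclidean algorithm:
  z^4-3z^3-60z^2-100z = (z^4-z^3-46z^2-80z) + (-2z^3-14z^2-20z)
  z^4-z^3-46z^2-80z = (-(1/2)z+4)(-2z^3-14z^2-20z) + (0)
Last nonzero remainder: -2z^3-14z^2-20z. Dividing through by -2 gives the monic gcd z^3+7z^2+10z.
Cancel z^3+7z^2+10z from numerator and denominator to get the reduced form.

(z-10)/(z-8)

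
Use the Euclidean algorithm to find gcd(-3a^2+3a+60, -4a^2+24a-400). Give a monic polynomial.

1

Repeated division with remainder:
  -3a^2+3a+60 = (3/4)(-4a^2+24a-400) + (-15a+360)
  -4a^2+24a-400 = ((4/15)a+24/5)(-15a+360) + (-2128)
  -15a+360 = ((15/2128)a-45/266)(-2128) + (0)
The last nonzero remainder is the constant -2128, so the polynomials are coprime and gcd = 1.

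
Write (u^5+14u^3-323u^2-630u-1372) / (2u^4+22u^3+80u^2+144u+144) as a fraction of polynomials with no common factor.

Repeated division with remainder:
  u^5+14u^3-323u^2-630u-1372 = ((1/2)u-11/2)(2u^4+22u^3+80u^2+144u+144) + (95u^3+45u^2+90u-580)
  2u^4+22u^3+80u^2+144u+144 = ((2/95)u+80/361)(95u^3+45u^2+90u-580) + ((24596/361)u^2+(49192/361)u+98384/361)
  95u^3+45u^2+90u-580 = ((34295/24596)u-52345/24596)((24596/361)u^2+(49192/361)u+98384/361) + (0)
Last nonzero remainder: (24596/361)u^2+(49192/361)u+98384/361. Dividing through by 24596/361 gives the monic gcd u^2+2u+4.
Cancel u^2+2u+4 from numerator and denominator to get the reduced form.

(u^3-2u^2+14u-343)/(2u^2+18u+36)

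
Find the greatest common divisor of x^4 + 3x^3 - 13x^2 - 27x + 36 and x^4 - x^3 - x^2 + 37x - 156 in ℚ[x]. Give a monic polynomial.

x^2 + x - 12

Repeated division with remainder:
  x^4 + 3x^3 - 13x^2 - 27x + 36 = (x^4 - x^3 - x^2 + 37x - 156) + (4x^3 - 12x^2 - 64x + 192)
  x^4 - x^3 - x^2 + 37x - 156 = ((1/4)x + 1/2)(4x^3 - 12x^2 - 64x + 192) + (21x^2 + 21x - 252)
  4x^3 - 12x^2 - 64x + 192 = ((4/21)x - 16/21)(21x^2 + 21x - 252) + (0)
Last nonzero remainder: 21x^2 + 21x - 252. Dividing through by 21 gives the monic gcd x^2 + x - 12.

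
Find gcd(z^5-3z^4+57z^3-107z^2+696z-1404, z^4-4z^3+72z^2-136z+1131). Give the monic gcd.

z^2-2z+39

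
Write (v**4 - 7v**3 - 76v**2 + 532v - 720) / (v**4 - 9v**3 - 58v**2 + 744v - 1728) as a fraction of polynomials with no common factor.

Repeated division with remainder:
  v**4 - 7v**3 - 76v**2 + 532v - 720 = (v**4 - 9v**3 - 58v**2 + 744v - 1728) + (2v**3 - 18v**2 - 212v + 1008)
  v**4 - 9v**3 - 58v**2 + 744v - 1728 = ((1/2)v)(2v**3 - 18v**2 - 212v + 1008) + (48v**2 + 240v - 1728)
  2v**3 - 18v**2 - 212v + 1008 = ((1/24)v - 7/12)(48v**2 + 240v - 1728) + (0)
Last nonzero remainder: 48v**2 + 240v - 1728. Dividing through by 48 gives the monic gcd v**2 + 5v - 36.
Cancel v**2 + 5v - 36 from numerator and denominator to get the reduced form.

(v**2 - 12v + 20)/(v**2 - 14v + 48)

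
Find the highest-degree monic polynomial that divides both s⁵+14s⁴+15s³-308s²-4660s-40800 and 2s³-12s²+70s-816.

s³-6s²+35s-408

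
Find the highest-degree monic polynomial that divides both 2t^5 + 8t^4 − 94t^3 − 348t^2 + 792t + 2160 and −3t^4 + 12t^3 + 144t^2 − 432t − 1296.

t^3 + 2t^2 − 36t − 72

By polynomial division,
  2t^5 + 8t^4 − 94t^3 − 348t^2 + 792t + 2160 = (−(2/3)t − 16/3)(−3t^4 + 12t^3 + 144t^2 − 432t − 1296) + (66t^3 + 132t^2 − 2376t − 4752)
  −3t^4 + 12t^3 + 144t^2 − 432t − 1296 = (−(1/22)t + 3/11)(66t^3 + 132t^2 − 2376t − 4752) + (0)
Last nonzero remainder: 66t^3 + 132t^2 − 2376t − 4752. Dividing through by 66 gives the monic gcd t^3 + 2t^2 − 36t − 72.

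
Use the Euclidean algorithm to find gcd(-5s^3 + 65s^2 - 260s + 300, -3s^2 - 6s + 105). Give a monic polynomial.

s - 5

Repeated division with remainder:
  -5s^3 + 65s^2 - 260s + 300 = ((5/3)s - 25)(-3s^2 - 6s + 105) + (-585s + 2925)
  -3s^2 - 6s + 105 = ((1/195)s + 7/195)(-585s + 2925) + (0)
Last nonzero remainder: -585s + 2925. Dividing through by -585 gives the monic gcd s - 5.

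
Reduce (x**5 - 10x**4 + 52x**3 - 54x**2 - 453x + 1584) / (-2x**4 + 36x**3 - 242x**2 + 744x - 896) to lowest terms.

By polynomial division,
  x**5 - 10x**4 + 52x**3 - 54x**2 - 453x + 1584 = (-(1/2)x - 4)(-2x**4 + 36x**3 - 242x**2 + 744x - 896) + (75x**3 - 650x**2 + 2075x - 2000)
  -2x**4 + 36x**3 - 242x**2 + 744x - 896 = (-(2/75)x + 56/225)(75x**3 - 650x**2 + 2075x - 2000) + (-(224/9)x**2 + (1568/9)x - 3584/9)
  75x**3 - 650x**2 + 2075x - 2000 = (-(675/224)x + 1125/224)(-(224/9)x**2 + (1568/9)x - 3584/9) + (0)
Last nonzero remainder: -(224/9)x**2 + (1568/9)x - 3584/9. Dividing through by -224/9 gives the monic gcd x**2 - 7x + 16.
Cancel x**2 - 7x + 16 from numerator and denominator to get the reduced form.

(-x**3 + 3x**2 - 15x - 99)/(2x**2 - 22x + 56)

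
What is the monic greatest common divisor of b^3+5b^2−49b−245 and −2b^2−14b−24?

1

By polynomial division,
  b^3+5b^2−49b−245 = (−(1/2)b+1)(−2b^2−14b−24) + (−47b−221)
  −2b^2−14b−24 = ((2/47)b+216/2209)(−47b−221) + (−5280/2209)
  −47b−221 = ((103823/5280)b+488189/5280)(−5280/2209) + (0)
The last nonzero remainder is the constant −5280/2209, so the polynomials are coprime and gcd = 1.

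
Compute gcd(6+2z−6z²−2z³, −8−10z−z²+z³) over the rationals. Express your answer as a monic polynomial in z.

1+z

By polynomial division,
  −2z³−6z²+2z+6 = (−2)(z³−z²−10z−8) + (−8z²−18z−10)
  z³−z²−10z−8 = (−(1/8)z+13/32)(−8z²−18z−10) + (−(63/16)z−63/16)
  −8z²−18z−10 = ((128/63)z+160/63)(−(63/16)z−63/16) + (0)
Last nonzero remainder: −(63/16)z−63/16. Dividing through by −63/16 gives the monic gcd z+1.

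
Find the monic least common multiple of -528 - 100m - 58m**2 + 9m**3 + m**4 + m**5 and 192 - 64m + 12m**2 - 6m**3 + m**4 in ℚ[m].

2112 - 128m + 132m**2 - 94m**3 + 5m**4 - 3m**5 + m**6

Apply the Euclidean algorithm:
  m**5 + m**4 + 9m**3 - 58m**2 - 100m - 528 = (m + 7)(m**4 - 6m**3 + 12m**2 - 64m + 192) + (39m**3 - 78m**2 + 156m - 1872)
  m**4 - 6m**3 + 12m**2 - 64m + 192 = ((1/39)m - 4/39)(39m**3 - 78m**2 + 156m - 1872) + (0)
Last nonzero remainder: 39m**3 - 78m**2 + 156m - 1872. Dividing through by 39 gives the monic gcd m**3 - 2m**2 + 4m - 48.
Then lcm(f, g) = f·g / gcd(f, g); expanding and making the result monic gives the answer.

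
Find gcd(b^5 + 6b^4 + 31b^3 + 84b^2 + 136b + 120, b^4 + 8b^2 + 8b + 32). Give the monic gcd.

b^2 + 2b + 4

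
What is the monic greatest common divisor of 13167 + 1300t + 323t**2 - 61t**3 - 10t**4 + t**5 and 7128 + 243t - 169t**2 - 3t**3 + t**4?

Euclidean algorithm in ℚ[t]:
  t**5 - 10t**4 - 61t**3 + 323t**2 + 1300t + 13167 = (t - 7)(t**4 - 3t**3 - 169t**2 + 243t + 7128) + (87t**3 - 1103t**2 - 4127t + 63063)
  t**4 - 3t**3 - 169t**2 + 243t + 7128 = ((1/87)t + 842/7569)(87t**3 - 1103t**2 - 4127t + 63063) + ((8614/7569)t**2 - (172280/7569)t + 94754/841)
  87t**3 - 1103t**2 - 4127t + 63063 = ((658503/8614)t + 4821453/8614)((8614/7569)t**2 - (172280/7569)t + 94754/841) + (0)
Last nonzero remainder: (8614/7569)t**2 - (172280/7569)t + 94754/841. Dividing through by 8614/7569 gives the monic gcd t**2 - 20t + 99.

99 - 20t + t**2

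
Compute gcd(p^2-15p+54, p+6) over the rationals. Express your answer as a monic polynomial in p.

1

By polynomial division,
  p^2-15p+54 = (p-21)(p+6) + (180)
  p+6 = ((1/180)p+1/30)(180) + (0)
The last nonzero remainder is the constant 180, so the polynomials are coprime and gcd = 1.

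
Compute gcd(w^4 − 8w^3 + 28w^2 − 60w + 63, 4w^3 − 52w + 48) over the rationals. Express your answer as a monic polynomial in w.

Euclidean algorithm in ℚ[w]:
  w^4 − 8w^3 + 28w^2 − 60w + 63 = ((1/4)w − 2)(4w^3 − 52w + 48) + (41w^2 − 176w + 159)
  4w^3 − 52w + 48 = ((4/41)w + 704/1681)(41w^2 − 176w + 159) + ((10416/1681)w − 31248/1681)
  41w^2 − 176w + 159 = ((68921/10416)w − 89093/10416)((10416/1681)w − 31248/1681) + (0)
Last nonzero remainder: (10416/1681)w − 31248/1681. Dividing through by 10416/1681 gives the monic gcd w − 3.

w − 3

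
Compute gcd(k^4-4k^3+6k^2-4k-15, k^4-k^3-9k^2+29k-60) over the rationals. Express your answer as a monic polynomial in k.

By polynomial division,
  k^4-4k^3+6k^2-4k-15 = (k^4-k^3-9k^2+29k-60) + (-3k^3+15k^2-33k+45)
  k^4-k^3-9k^2+29k-60 = (-(1/3)k-4/3)(-3k^3+15k^2-33k+45) + (0)
Last nonzero remainder: -3k^3+15k^2-33k+45. Dividing through by -3 gives the monic gcd k^3-5k^2+11k-15.

k^3-5k^2+11k-15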